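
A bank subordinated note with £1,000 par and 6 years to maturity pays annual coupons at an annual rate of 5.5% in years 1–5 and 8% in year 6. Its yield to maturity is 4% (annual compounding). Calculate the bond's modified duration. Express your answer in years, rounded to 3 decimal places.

5.109 years

Periodic yield y = 0.04. First find Macaulay duration:
  t   CF        PV=CF/(1+0.04)^t    t·PV
  1        55.00        52.8846        52.8846
  2        55.00        50.8506       101.7012
  3        55.00        48.8948       146.6844
  4        55.00        47.0142       188.0569
  5        55.00        45.2060       226.0300
  6     1,080.00       853.5397     5,121.2381
  Σ                  1,098.3899     5,836.5952
P = 1,098.3899; Macaulay duration = 5,836.5952 / 1,098.3899 = 5.31377 years.
Modified duration = D_Mac / (1 + y) = 5.31377 / 1.04 = 5.10940 years.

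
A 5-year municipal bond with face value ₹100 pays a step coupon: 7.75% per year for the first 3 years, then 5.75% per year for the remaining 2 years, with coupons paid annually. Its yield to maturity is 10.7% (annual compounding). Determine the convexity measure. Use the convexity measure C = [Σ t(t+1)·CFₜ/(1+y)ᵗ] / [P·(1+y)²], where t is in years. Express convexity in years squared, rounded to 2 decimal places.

19.87

With y = 0.107:
  t   CF        PV=CF/(1+0.107)^t    t·PV        t(t+1)·PV
  1         7.75         7.0009         7.0009          14.0018
  2         7.75         6.3242        12.6484          37.9453
  3         7.75         5.7129        17.1388          68.5552
  4         5.75         3.8289        15.3157          76.5786
  5       105.75        63.6125       318.0624       1,908.3742
  Σ                     86.4794       370.1662       2,105.4550
P = 86.4794.
Convexity = Σ t(t+1)·PV / [P·(1+y)²] = 2,105.4550 / (86.4794 × 1.225449) = 19.86725.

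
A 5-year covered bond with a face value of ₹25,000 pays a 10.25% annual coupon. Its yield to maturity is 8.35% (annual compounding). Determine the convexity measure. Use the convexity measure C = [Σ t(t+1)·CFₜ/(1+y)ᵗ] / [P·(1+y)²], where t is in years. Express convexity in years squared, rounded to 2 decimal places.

20.06

With y = 0.0835:
  t   CF        PV=CF/(1+0.0835)^t    t·PV        t(t+1)·PV
  1     2,562.50     2,365.0208     2,365.0208       4,730.0415
  2     2,562.50     2,182.7603     4,365.5206      13,096.5617
  3     2,562.50     2,014.5457     6,043.6371      24,174.5486
  4     2,562.50     1,859.2946     7,437.1785      37,185.8923
  5    27,562.50    18,457.5489    92,287.7447     553,726.4681
  Σ                 26,879.1703   112,499.1016     632,913.5122
P = 26,879.1703.
Convexity = Σ t(t+1)·PV / [P·(1+y)²] = 632,913.5122 / (26,879.1703 × 1.173972) = 20.05722.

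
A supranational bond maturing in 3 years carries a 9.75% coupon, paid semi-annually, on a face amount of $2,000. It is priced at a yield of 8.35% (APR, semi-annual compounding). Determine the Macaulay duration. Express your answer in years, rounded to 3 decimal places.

2.679 years

Periodic yield y = 0.04175. Discount each cash flow and weight by its period:
  t   CF        PV=CF/(1+0.04175)^t    t·PV
  1        97.50        93.5925        93.5925
  2        97.50        89.8416       179.6832
  3        97.50        86.2411       258.7232
  4        97.50        82.7848       331.1392
  5        97.50        79.4670       397.3352
  6     2,097.50     1,641.0466     9,846.2796
  Σ                  2,072.9736    11,106.7530
Price P = Σ PV = 2,072.9736.
Macaulay duration = Σ(t·PV) / P = 11,106.7530 / 2,072.9736 = 5.35788 half-year periods.
In years: 5.35788 / 2 = 2.67894 years.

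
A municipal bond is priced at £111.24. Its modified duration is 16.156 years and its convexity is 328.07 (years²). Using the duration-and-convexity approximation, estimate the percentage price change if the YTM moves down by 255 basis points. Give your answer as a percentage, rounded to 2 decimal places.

+51.86%

Duration effect: -D_mod·Δy = -16.156 × (-0.0255) = +0.411978
Convexity effect: ½·C·(Δy)² = 0.5 × 328.07 × (-0.0255)² = +0.10666375875
ΔP/P ≈ +0.411978 + 0.10666375875 = +0.51864175875
= +51.864175875%.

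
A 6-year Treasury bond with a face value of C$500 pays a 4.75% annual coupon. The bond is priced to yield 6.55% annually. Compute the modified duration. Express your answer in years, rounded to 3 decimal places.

Periodic yield y = 0.0655. First find Macaulay duration:
  t   CF        PV=CF/(1+0.0655)^t    t·PV
  1        23.75        22.2900        22.2900
  2        23.75        20.9198        41.8395
  3        23.75        19.6337        58.9012
  4        23.75        18.4268        73.7072
  5        23.75        17.2940        86.4702
  6       523.75       357.9343     2,147.6058
  Σ                    456.4986     2,430.8139
P = 456.4986; Macaulay duration = 2,430.8139 / 456.4986 = 5.32491 years.
Modified duration = D_Mac / (1 + y) = 5.32491 / 1.0655 = 4.99757 years.

4.998 years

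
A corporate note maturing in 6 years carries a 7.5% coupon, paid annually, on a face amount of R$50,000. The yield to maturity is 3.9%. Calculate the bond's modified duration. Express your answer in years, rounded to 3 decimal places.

4.941 years

Periodic yield y = 0.039. First find Macaulay duration:
  t   CF        PV=CF/(1+0.039)^t    t·PV
  1     3,750.00     3,609.2397     3,609.2397
  2     3,750.00     3,473.7629     6,947.5258
  3     3,750.00     3,343.3714    10,030.1142
  4     3,750.00     3,217.8743    12,871.4973
  5     3,750.00     3,097.0879    15,485.4394
  6    53,750.00    42,725.3061   256,351.8368
  Σ                 59,466.6423   305,295.6532
P = 59,466.6423; Macaulay duration = 305,295.6532 / 59,466.6423 = 5.13390 years.
Modified duration = D_Mac / (1 + y) = 5.13390 / 1.039 = 4.94119 years.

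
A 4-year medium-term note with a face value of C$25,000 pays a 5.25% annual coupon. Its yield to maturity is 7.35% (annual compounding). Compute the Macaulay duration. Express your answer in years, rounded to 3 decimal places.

3.698 years

Periodic yield y = 0.0735. Discount each cash flow and weight by its year:
  t   CF        PV=CF/(1+0.0735)^t    t·PV
  1     1,312.50     1,222.6362     1,222.6362
  2     1,312.50     1,138.9252     2,277.8505
  3     1,312.50     1,060.9457     3,182.8372
  4    26,312.50    19,813.1678    79,252.6713
  Σ                 23,235.6750    85,935.9951
Price P = Σ PV = 23,235.6750.
Macaulay duration = Σ(t·PV) / P = 85,935.9951 / 23,235.6750 = 3.69845 years.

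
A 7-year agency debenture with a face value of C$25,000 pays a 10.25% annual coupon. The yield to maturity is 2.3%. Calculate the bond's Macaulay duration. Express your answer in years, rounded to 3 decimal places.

Periodic yield y = 0.023. Discount each cash flow and weight by its year:
  t   CF        PV=CF/(1+0.023)^t    t·PV
  1     2,562.50     2,504.8876     2,504.8876
  2     2,562.50     2,448.5705     4,897.1409
  3     2,562.50     2,393.5195     7,180.5585
  4     2,562.50     2,339.7063     9,358.8251
  5     2,562.50     2,287.1029    11,435.5145
  6     2,562.50     2,235.6822    13,414.0933
  7    27,562.50    23,506.5650   164,545.9551
  Σ                 37,716.0340   213,336.9751
Price P = Σ PV = 37,716.0340.
Macaulay duration = Σ(t·PV) / P = 213,336.9751 / 37,716.0340 = 5.65640 years.

5.656 years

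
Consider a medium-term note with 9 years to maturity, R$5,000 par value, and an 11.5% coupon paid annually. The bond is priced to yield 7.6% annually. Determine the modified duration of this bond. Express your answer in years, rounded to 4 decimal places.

5.9241 years

Periodic yield y = 0.076. First find Macaulay duration:
  t   CF        PV=CF/(1+0.076)^t    t·PV
  1       575.00       534.3866       534.3866
  2       575.00       496.6418       993.2837
  3       575.00       461.5630     1,384.6891
  4       575.00       428.9619     1,715.8478
  5       575.00       398.6635     1,993.3176
  6       575.00       370.5051     2,223.0307
  7       575.00       344.3356     2,410.3493
  8       575.00       320.0145     2,560.1161
  9     5,575.00     2,883.5961    25,952.3649
  Σ                  6,238.6683    39,767.3858
P = 6,238.6683; Macaulay duration = 39,767.3858 / 6,238.6683 = 6.37434 years.
Modified duration = D_Mac / (1 + y) = 6.37434 / 1.076 = 5.92411 years.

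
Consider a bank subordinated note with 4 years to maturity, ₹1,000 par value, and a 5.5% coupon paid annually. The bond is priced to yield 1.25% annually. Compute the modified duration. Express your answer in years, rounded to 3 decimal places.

3.677 years

Periodic yield y = 0.0125. First find Macaulay duration:
  t   CF        PV=CF/(1+0.0125)^t    t·PV
  1        55.00        54.3210        54.3210
  2        55.00        53.6504       107.3007
  3        55.00        52.9880       158.9640
  4     1,055.00     1,003.8581     4,015.4324
  Σ                  1,164.8175     4,336.0182
P = 1,164.8175; Macaulay duration = 4,336.0182 / 1,164.8175 = 3.72249 years.
Modified duration = D_Mac / (1 + y) = 3.72249 / 1.0125 = 3.67653 years.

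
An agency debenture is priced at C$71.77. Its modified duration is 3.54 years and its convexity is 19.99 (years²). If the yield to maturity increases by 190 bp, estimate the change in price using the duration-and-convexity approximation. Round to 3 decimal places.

-C$4.568

Duration effect: -D_mod·Δy = -3.54 × (+0.019) = -0.067260
Convexity effect: ½·C·(Δy)² = 0.5 × 19.99 × (0.019)² = +0.003608195
ΔP/P ≈ -0.067260 + 0.003608195 = -0.063651805
ΔP ≈ 71.77 × (-0.063651805) = -4.56829004485.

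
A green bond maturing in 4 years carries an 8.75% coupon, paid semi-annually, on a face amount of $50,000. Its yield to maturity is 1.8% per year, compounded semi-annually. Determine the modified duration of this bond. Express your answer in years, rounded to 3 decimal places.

3.498 years

Periodic yield y = 0.009. First find Macaulay duration:
  t   CF        PV=CF/(1+0.009)^t    t·PV
  1     2,187.50     2,167.9881     2,167.9881
  2     2,187.50     2,148.6503     4,297.3005
  3     2,187.50     2,129.4849     6,388.4547
  4     2,187.50     2,110.4905     8,441.9619
  5     2,187.50     2,091.6655    10,458.3274
  6     2,187.50     2,073.0084    12,438.0505
  7     2,187.50     2,054.5178    14,381.6243
  8    52,187.50    48,577.7240   388,621.7919
  Σ                 63,353.5294   447,195.4992
P = 63,353.5294; Macaulay duration = 447,195.4992 / 63,353.5294 = 7.05873 half-year periods = 3.52937 years.
Modified duration = D_Mac / (1 + y) = 3.52937 / 1.009 = 3.49788 years.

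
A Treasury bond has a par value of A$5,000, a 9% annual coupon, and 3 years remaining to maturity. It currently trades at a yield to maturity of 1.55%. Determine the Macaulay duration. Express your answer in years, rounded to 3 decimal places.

2.783 years

Periodic yield y = 0.0155. Discount each cash flow and weight by its year:
  t   CF        PV=CF/(1+0.0155)^t    t·PV
  1       450.00       443.1315       443.1315
  2       450.00       436.3678       872.7355
  3     5,450.00     5,204.2328    15,612.6985
  Σ                  6,083.7321    16,928.5655
Price P = Σ PV = 6,083.7321.
Macaulay duration = Σ(t·PV) / P = 16,928.5655 / 6,083.7321 = 2.78260 years.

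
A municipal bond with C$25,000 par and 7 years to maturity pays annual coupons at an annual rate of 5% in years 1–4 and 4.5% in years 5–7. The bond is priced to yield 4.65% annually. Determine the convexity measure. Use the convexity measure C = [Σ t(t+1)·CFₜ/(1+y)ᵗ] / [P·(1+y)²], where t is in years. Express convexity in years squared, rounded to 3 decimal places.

With y = 0.0465:
  t   CF        PV=CF/(1+0.0465)^t    t·PV        t(t+1)·PV
  1     1,250.00     1,194.4577     1,194.4577       2,388.9154
  2     1,250.00     1,141.3834     2,282.7668       6,848.3003
  3     1,250.00     1,090.6674     3,272.0021      13,088.0083
  4     1,250.00     1,042.2048     4,168.8193      20,844.0966
  5     1,125.00       896.3061     4,481.5306      26,889.1834
  6     1,125.00       856.4798     5,138.8788      35,972.1517
  7    26,125.00    19,005.6038   133,039.2263   1,064,313.8101
  Σ                 25,227.1030   153,577.6815   1,170,344.4659
P = 25,227.1030.
Convexity = Σ t(t+1)·PV / [P·(1+y)²] = 1,170,344.4659 / (25,227.1030 × 1.095162) = 42.36116.

42.361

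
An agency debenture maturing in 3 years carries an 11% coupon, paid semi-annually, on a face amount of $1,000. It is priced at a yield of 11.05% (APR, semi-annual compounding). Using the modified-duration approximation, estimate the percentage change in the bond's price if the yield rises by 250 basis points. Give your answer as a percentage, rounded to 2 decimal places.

-6.24%

Periodic yield y = 0.05525. Modified duration first:
  t   CF        PV=CF/(1+0.05525)^t    t·PV
  1        55.00        52.1204        52.1204
  2        55.00        49.3915        98.7829
  3        55.00        46.8055       140.4164
  4        55.00        44.3549       177.4195
  5        55.00        42.0326       210.1628
  6     1,055.00       764.0474     4,584.2843
  Σ                    998.7521     5,263.1863
P = 998.7521; D_Mac = 5.26976 half-year periods = 2.63488 yrs; D_mod = 2.63488/(1+0.05525) = 2.49693 yrs.
ΔP/P ≈ -D_mod · Δy = -2.49693 × (+0.025) = -0.062423 = -6.2423%.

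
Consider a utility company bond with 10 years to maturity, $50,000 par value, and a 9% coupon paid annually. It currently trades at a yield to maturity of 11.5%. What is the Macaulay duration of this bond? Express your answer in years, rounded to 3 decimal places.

6.736 years

Periodic yield y = 0.115. Discount each cash flow and weight by its year:
  t   CF        PV=CF/(1+0.115)^t    t·PV
  1     4,500.00     4,035.8744     4,035.8744
  2     4,500.00     3,619.6183     7,239.2367
  3     4,500.00     3,246.2945     9,738.8834
  4     4,500.00     2,911.4749    11,645.8994
  5     4,500.00     2,611.1882    13,055.9411
  6     4,500.00     2,341.8728    14,051.2370
  7     4,500.00     2,100.3344    14,702.3407
  8     4,500.00     1,883.7080    15,069.6637
  9     4,500.00     1,689.4242    15,204.8177
  10   54,500.00    18,350.4969   183,504.9689
  Σ                 42,790.2866   288,248.8630
Price P = Σ PV = 42,790.2866.
Macaulay duration = Σ(t·PV) / P = 288,248.8630 / 42,790.2866 = 6.73632 years.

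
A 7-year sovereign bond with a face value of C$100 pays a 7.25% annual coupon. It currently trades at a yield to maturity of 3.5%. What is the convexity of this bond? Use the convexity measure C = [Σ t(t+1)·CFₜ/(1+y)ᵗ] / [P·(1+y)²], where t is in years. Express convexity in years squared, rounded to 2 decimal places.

41.09

With y = 0.035:
  t   CF        PV=CF/(1+0.035)^t    t·PV        t(t+1)·PV
  1         7.25         7.0048         7.0048          14.0097
  2         7.25         6.7680        13.5359          40.6077
  3         7.25         6.5391        19.6173          78.4690
  4         7.25         6.3180        25.2718         126.3591
  5         7.25         6.1043        30.5215         183.1292
  6         7.25         5.8979        35.3873         247.7109
  7       107.25        84.2975       590.0827       4,720.6617
  Σ                    122.9295       721.4213       5,410.9473
P = 122.9295.
Convexity = Σ t(t+1)·PV / [P·(1+y)²] = 5,410.9473 / (122.9295 × 1.071225) = 41.09002.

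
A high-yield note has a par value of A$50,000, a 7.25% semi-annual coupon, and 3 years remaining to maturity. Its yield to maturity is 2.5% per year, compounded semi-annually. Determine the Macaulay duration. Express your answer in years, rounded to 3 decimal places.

Periodic yield y = 0.0125. Discount each cash flow and weight by its period:
  t   CF        PV=CF/(1+0.0125)^t    t·PV
  1     1,812.50     1,790.1235     1,790.1235
  2     1,812.50     1,768.0232     3,536.0463
  3     1,812.50     1,746.1957     5,238.5872
  4     1,812.50     1,724.6377     6,898.5510
  5     1,812.50     1,703.3459     8,516.7296
  6    51,812.50    48,091.0608   288,546.3646
  Σ                 56,823.3868   314,526.4021
Price P = Σ PV = 56,823.3868.
Macaulay duration = Σ(t·PV) / P = 314,526.4021 / 56,823.3868 = 5.53516 half-year periods.
In years: 5.53516 / 2 = 2.76758 years.

2.768 years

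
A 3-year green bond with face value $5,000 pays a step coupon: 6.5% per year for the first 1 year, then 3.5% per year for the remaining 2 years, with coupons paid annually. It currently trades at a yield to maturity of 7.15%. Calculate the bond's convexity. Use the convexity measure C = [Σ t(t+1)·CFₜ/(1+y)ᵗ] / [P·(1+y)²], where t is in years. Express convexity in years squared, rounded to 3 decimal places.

With y = 0.0715:
  t   CF        PV=CF/(1+0.0715)^t    t·PV        t(t+1)·PV
  1       325.00       303.3131       303.3131         606.6262
  2       175.00       152.4241       304.8482         914.5447
  3     5,175.00     4,206.6253    12,619.8759      50,479.5034
  Σ                  4,662.3625    13,228.0372      52,000.6744
P = 4,662.3625.
Convexity = Σ t(t+1)·PV / [P·(1+y)²] = 52,000.6744 / (4,662.3625 × 1.148112) = 9.71446.

9.714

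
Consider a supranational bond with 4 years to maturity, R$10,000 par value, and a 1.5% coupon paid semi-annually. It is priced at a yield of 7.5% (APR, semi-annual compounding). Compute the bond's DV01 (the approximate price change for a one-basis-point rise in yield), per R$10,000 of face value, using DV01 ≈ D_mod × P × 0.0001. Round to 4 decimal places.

Periodic yield y = 0.0375.
  t   CF        PV=CF/(1+0.0375)^t    t·PV
  1        75.00        72.2892        72.2892
  2        75.00        69.6763       139.3526
  3        75.00        67.1579       201.4736
  4        75.00        64.7305       258.9219
  5        75.00        62.3908       311.9541
  6        75.00        60.1357       360.8144
  7        75.00        57.9622       405.7351
  8    10,075.00     7,504.8188    60,038.5505
  Σ                  7,959.1613    61,789.0915
P = 7,959.1613; D_Mac = 7.76327 half-year periods = 3.88163 yrs; D_mod = 3.74133 yrs.
DV01 ≈ 3.74133 × 7,959.1613 × 0.0001 = 2.977788.

R$2.9778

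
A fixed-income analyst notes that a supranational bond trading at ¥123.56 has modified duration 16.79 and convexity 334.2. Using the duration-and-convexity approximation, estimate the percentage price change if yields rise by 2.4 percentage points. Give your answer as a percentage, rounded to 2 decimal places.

-30.67%

Duration effect: -D_mod·Δy = -16.79 × (+0.024) = -0.402960
Convexity effect: ½·C·(Δy)² = 0.5 × 334.2 × (0.024)² = +0.0962496
ΔP/P ≈ -0.402960 + 0.0962496 = -0.3067104
= -30.67104%.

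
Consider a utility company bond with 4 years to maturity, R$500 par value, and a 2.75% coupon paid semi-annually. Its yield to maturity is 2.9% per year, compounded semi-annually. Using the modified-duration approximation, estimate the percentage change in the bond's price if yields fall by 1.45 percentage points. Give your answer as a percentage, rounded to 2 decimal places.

Periodic yield y = 0.0145. Modified duration first:
  t   CF        PV=CF/(1+0.0145)^t    t·PV
  1        6.875         6.7767         6.7767
  2        6.875         6.6799        13.3598
  3        6.875         6.5844        19.7532
  4        6.875         6.4903        25.9612
  5        6.875         6.3975        31.9877
  6        6.875         6.3061        37.8366
  7        6.875         6.2160        43.5117
  8      506.875       451.7357     3,613.8860
  Σ                    497.1867     3,793.0728
P = 497.1867; D_Mac = 7.62907 half-year periods = 3.81454 yrs; D_mod = 3.81454/(1+0.0145) = 3.76002 yrs.
ΔP/P ≈ -D_mod · Δy = -3.76002 × (-0.0145) = +0.054520 = +5.4520%.

+5.45%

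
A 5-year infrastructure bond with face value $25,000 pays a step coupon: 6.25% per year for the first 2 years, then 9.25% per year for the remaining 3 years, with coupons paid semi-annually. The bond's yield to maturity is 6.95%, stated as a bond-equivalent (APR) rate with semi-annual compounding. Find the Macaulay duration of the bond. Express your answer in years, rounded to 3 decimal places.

4.315 years

Periodic yield y = 0.03475. Discount each cash flow and weight by its period:
  t   CF        PV=CF/(1+0.03475)^t    t·PV
  1       781.25       755.0133       755.0133
  2       781.25       729.6577     1,459.3154
  3       781.25       705.1536     2,115.4608
  4       781.25       681.4724     2,725.8897
  5     1,156.25       974.7081     4,873.5404
  6     1,156.25       941.9745     5,651.8469
  7     1,156.25       910.3402     6,372.3811
  8     1,156.25       879.7682     7,038.1457
  9     1,156.25       850.2230     7,652.0067
  10   26,156.25    18,587.5063   185,875.0631
  Σ                 26,015.8172   224,518.6630
Price P = Σ PV = 26,015.8172.
Macaulay duration = Σ(t·PV) / P = 224,518.6630 / 26,015.8172 = 8.63008 half-year periods.
In years: 8.63008 / 2 = 4.31504 years.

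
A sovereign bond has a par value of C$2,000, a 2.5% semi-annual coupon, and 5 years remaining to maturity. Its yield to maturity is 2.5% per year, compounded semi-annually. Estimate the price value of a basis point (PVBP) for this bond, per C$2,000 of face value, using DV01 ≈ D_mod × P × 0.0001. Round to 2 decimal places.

C$0.93

Periodic yield y = 0.0125.
  t   CF        PV=CF/(1+0.0125)^t    t·PV
  1        25.00        24.6914        24.6914
  2        25.00        24.3865        48.7731
  3        25.00        24.0855        72.2564
  4        25.00        23.7881        95.1524
  5        25.00        23.4944       117.4721
  6        25.00        23.2044       139.2262
  7        25.00        22.9179       160.4253
  8        25.00        22.6350       181.0797
  9        25.00        22.3555       201.1997
  10    2,025.00     1,788.4414    17,884.4138
  Σ                  2,000.0000    18,924.6900
P = 2,000.0000; D_Mac = 9.46234 half-year periods = 4.73117 yrs; D_mod = 4.67276 yrs.
DV01 ≈ 4.67276 × 2,000.0000 × 0.0001 = 0.934553.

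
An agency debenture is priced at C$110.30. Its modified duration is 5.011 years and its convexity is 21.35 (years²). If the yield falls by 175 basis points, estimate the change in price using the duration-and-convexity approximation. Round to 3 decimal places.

Duration effect: -D_mod·Δy = -5.011 × (-0.0175) = +0.0876925
Convexity effect: ½·C·(Δy)² = 0.5 × 21.35 × (-0.0175)² = +0.00326921875
ΔP/P ≈ +0.0876925 + 0.00326921875 = +0.09096171875
ΔP ≈ 110.30 × (+0.09096171875) = +10.033077578125.

+C$10.033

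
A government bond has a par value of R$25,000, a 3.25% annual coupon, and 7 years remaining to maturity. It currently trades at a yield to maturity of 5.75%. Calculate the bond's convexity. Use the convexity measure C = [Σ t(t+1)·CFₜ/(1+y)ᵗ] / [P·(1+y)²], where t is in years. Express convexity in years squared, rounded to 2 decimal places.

43.60

With y = 0.0575:
  t   CF        PV=CF/(1+0.0575)^t    t·PV        t(t+1)·PV
  1       812.50       768.3215       768.3215       1,536.6430
  2       812.50       726.5452     1,453.0903       4,359.2710
  3       812.50       687.0403     2,061.1210       8,244.4842
  4       812.50       649.6835     2,598.7342      12,993.6708
  5       812.50       614.3580     3,071.7898      18,430.7388
  6       812.50       580.9532     3,485.7189      24,400.0324
  7    25,812.50    17,452.8934   122,170.2540     977,362.0317
  Σ                 21,479.7951   135,609.0297   1,047,326.8720
P = 21,479.7951.
Convexity = Σ t(t+1)·PV / [P·(1+y)²] = 1,047,326.8720 / (21,479.7951 × 1.118306) = 43.60049.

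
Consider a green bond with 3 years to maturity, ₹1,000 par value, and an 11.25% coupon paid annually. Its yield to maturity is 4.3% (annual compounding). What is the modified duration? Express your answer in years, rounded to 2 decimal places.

Periodic yield y = 0.043. First find Macaulay duration:
  t   CF        PV=CF/(1+0.043)^t    t·PV
  1       112.50       107.8619       107.8619
  2       112.50       103.4151       206.8302
  3     1,112.50       980.4989     2,941.4966
  Σ                  1,191.7759     3,256.1887
P = 1,191.7759; Macaulay duration = 3,256.1887 / 1,191.7759 = 2.73222 years.
Modified duration = D_Mac / (1 + y) = 2.73222 / 1.043 = 2.61957 years.

2.62 years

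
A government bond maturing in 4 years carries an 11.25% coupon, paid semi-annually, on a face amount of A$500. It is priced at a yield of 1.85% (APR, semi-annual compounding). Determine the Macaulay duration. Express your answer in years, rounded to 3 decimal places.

3.437 years

Periodic yield y = 0.00925. Discount each cash flow and weight by its period:
  t   CF        PV=CF/(1+0.00925)^t    t·PV
  1       28.125        27.8672        27.8672
  2       28.125        27.6118        55.2236
  3       28.125        27.3588        82.0763
  4       28.125        27.1080       108.4320
  5       28.125        26.8596       134.2978
  6       28.125        26.6134       159.6803
  7       28.125        26.3695       184.5862
  8      528.125       490.6216     3,924.9728
  Σ                    680.4098     4,677.1361
Price P = Σ PV = 680.4098.
Macaulay duration = Σ(t·PV) / P = 4,677.1361 / 680.4098 = 6.87400 half-year periods.
In years: 6.87400 / 2 = 3.43700 years.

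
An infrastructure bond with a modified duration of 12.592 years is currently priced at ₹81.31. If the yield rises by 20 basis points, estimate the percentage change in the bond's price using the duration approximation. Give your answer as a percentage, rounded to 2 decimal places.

-2.52%

Duration approximation: ΔP/P ≈ -D_mod · Δy = -12.592 × (+0.002) = -0.025184.
As a percentage: -2.5184%.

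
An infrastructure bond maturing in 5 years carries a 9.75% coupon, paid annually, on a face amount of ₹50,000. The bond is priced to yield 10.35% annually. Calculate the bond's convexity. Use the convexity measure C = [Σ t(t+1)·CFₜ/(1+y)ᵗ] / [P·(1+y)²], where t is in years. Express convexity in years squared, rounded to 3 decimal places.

19.294

With y = 0.1035:
  t   CF        PV=CF/(1+0.1035)^t    t·PV        t(t+1)·PV
  1     4,875.00     4,417.7617     4,417.7617       8,835.5233
  2     4,875.00     4,003.4089     8,006.8177      24,020.4531
  3     4,875.00     3,627.9192    10,883.7576      43,535.0306
  4     4,875.00     3,287.6477    13,150.5907      65,752.9536
  5    54,875.00    33,536.1224   167,680.6119   1,006,083.6713
  Σ                 48,872.8598   204,139.5396   1,148,227.6319
P = 48,872.8598.
Convexity = Σ t(t+1)·PV / [P·(1+y)²] = 1,148,227.6319 / (48,872.8598 × 1.217712) = 19.29370.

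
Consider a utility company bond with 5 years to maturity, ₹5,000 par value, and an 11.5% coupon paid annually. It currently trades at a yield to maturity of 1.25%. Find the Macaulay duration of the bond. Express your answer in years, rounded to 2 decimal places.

Periodic yield y = 0.0125. Discount each cash flow and weight by its year:
  t   CF        PV=CF/(1+0.0125)^t    t·PV
  1       575.00       567.9012       567.9012
  2       575.00       560.8901     1,121.7802
  3       575.00       553.9655     1,661.8966
  4       575.00       547.1265     2,188.5058
  5     5,575.00     5,239.2571    26,196.2856
  Σ                  7,469.1405    31,736.3695
Price P = Σ PV = 7,469.1405.
Macaulay duration = Σ(t·PV) / P = 31,736.3695 / 7,469.1405 = 4.24900 years.

4.25 years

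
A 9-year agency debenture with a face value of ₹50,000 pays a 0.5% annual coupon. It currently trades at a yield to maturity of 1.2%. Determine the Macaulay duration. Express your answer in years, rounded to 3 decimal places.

Periodic yield y = 0.012. Discount each cash flow and weight by its year:
  t   CF        PV=CF/(1+0.012)^t    t·PV
  1       250.00       247.0356       247.0356
  2       250.00       244.1063       488.2126
  3       250.00       241.2118       723.6353
  4       250.00       238.3515       953.4062
  5       250.00       235.5252     1,177.6262
  6       250.00       232.7324     1,396.3947
  7       250.00       229.9728     1,609.8094
  8       250.00       227.2458     1,817.9666
  9    50,250.00    45,134.7928   406,213.1356
  Σ                 47,030.9743   414,627.2221
Price P = Σ PV = 47,030.9743.
Macaulay duration = Σ(t·PV) / P = 414,627.2221 / 47,030.9743 = 8.81605 years.

8.816 years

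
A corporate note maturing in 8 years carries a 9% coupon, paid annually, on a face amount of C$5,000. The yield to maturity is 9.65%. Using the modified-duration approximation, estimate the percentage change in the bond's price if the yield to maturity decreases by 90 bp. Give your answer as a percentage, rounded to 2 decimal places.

+4.92%

Periodic yield y = 0.0965. Modified duration first:
  t   CF        PV=CF/(1+0.0965)^t    t·PV
  1       450.00       410.3967       410.3967
  2       450.00       374.2788       748.5576
  3       450.00       341.3395     1,024.0186
  4       450.00       311.2992     1,245.1967
  5       450.00       283.9026     1,419.5129
  6       450.00       258.9171     1,553.5025
  7       450.00       236.1305     1,652.9134
  8     5,450.00     2,608.1191    20,864.9525
  Σ                  4,824.3835    28,919.0510
P = 4,824.3835; D_Mac = 5.99435 yrs; D_mod = 5.99435/(1+0.0965) = 5.46680 yrs.
ΔP/P ≈ -D_mod · Δy = -5.46680 × (-0.009) = +0.049201 = +4.9201%.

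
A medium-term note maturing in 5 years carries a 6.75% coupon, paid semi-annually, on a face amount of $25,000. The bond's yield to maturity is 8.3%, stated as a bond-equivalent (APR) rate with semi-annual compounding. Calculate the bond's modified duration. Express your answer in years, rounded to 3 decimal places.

Periodic yield y = 0.0415. First find Macaulay duration:
  t   CF        PV=CF/(1+0.0415)^t    t·PV
  1       843.75       810.1296       810.1296
  2       843.75       777.8489     1,555.6978
  3       843.75       746.8544     2,240.5633
  4       843.75       717.0950     2,868.3800
  5       843.75       688.5214     3,442.6068
  6       843.75       661.0863     3,966.5176
  7       843.75       634.7444     4,443.2107
  8       843.75       609.4521     4,875.6170
  9       843.75       585.1677     5,266.5090
  10   25,843.75    17,209.2835   172,092.8347
  Σ                 23,440.1832   201,562.0664
P = 23,440.1832; Macaulay duration = 201,562.0664 / 23,440.1832 = 8.59900 half-year periods = 4.29950 years.
Modified duration = D_Mac / (1 + y) = 4.29950 / 1.0415 = 4.12818 years.

4.128 years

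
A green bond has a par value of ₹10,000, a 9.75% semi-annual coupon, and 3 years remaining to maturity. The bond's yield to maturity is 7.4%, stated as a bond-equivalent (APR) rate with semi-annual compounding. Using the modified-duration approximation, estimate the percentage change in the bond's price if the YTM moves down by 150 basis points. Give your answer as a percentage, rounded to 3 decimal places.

+3.882%

Periodic yield y = 0.037. Modified duration first:
  t   CF        PV=CF/(1+0.037)^t    t·PV
  1       487.50       470.1061       470.1061
  2       487.50       453.3328       906.6655
  3       487.50       437.1579     1,311.4738
  4       487.50       421.5602     1,686.2408
  5       487.50       406.5190     2,032.5950
  6    10,487.50     8,433.3366    50,600.0197
  Σ                 10,622.0126    57,007.1008
P = 10,622.0126; D_Mac = 5.36688 half-year periods = 2.68344 yrs; D_mod = 2.68344/(1+0.037) = 2.58770 yrs.
ΔP/P ≈ -D_mod · Δy = -2.58770 × (-0.015) = +0.038815 = +3.8815%.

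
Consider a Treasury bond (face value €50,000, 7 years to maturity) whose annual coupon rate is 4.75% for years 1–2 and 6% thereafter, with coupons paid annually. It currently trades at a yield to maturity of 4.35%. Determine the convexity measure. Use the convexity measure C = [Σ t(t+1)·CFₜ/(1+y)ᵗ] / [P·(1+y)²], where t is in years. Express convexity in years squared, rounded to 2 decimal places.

With y = 0.0435:
  t   CF        PV=CF/(1+0.0435)^t    t·PV        t(t+1)·PV
  1     2,375.00     2,275.9943     2,275.9943       4,551.9885
  2     2,375.00     2,181.1157     4,362.2314      13,086.6943
  3     3,000.00     2,640.2430     7,920.7289      31,682.9156
  4     3,000.00     2,530.1801    10,120.7205      50,603.6026
  5     3,000.00     2,424.7054    12,123.5272      72,741.1633
  6     3,000.00     2,323.6276    13,941.7659      97,592.3610
  7    53,000.00    39,339.4873   275,376.4112   2,203,011.2898
  Σ                 53,715.3535   326,121.3794   2,473,270.0152
P = 53,715.3535.
Convexity = Σ t(t+1)·PV / [P·(1+y)²] = 2,473,270.0152 / (53,715.3535 × 1.088892) = 42.28518.

42.29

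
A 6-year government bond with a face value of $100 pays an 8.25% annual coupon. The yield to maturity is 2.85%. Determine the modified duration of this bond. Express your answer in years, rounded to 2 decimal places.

Periodic yield y = 0.0285. First find Macaulay duration:
  t   CF        PV=CF/(1+0.0285)^t    t·PV
  1         8.25         8.0214         8.0214
  2         8.25         7.7991        15.5982
  3         8.25         7.5830        22.7490
  4         8.25         7.3729        29.4915
  5         8.25         7.1686        35.8428
  6       108.25        91.4539       548.7233
  Σ                    129.3988       660.4262
P = 129.3988; Macaulay duration = 660.4262 / 129.3988 = 5.10380 years.
Modified duration = D_Mac / (1 + y) = 5.10380 / 1.0285 = 4.96238 years.

4.96 years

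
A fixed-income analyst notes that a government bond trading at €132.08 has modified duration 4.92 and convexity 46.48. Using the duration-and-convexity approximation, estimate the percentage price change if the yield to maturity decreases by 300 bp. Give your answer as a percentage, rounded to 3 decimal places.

+16.852%

Duration effect: -D_mod·Δy = -4.92 × (-0.03) = +0.147600
Convexity effect: ½·C·(Δy)² = 0.5 × 46.48 × (-0.03)² = +0.0209160
ΔP/P ≈ +0.147600 + 0.0209160 = +0.168516
= +16.8516%.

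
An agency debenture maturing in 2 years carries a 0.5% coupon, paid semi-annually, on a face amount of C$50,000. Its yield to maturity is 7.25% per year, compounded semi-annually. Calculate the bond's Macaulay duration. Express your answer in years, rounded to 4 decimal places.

1.9919 years

Periodic yield y = 0.03625. Discount each cash flow and weight by its period:
  t   CF        PV=CF/(1+0.03625)^t    t·PV
  1       125.00       120.6273       120.6273
  2       125.00       116.4075       232.8150
  3       125.00       112.3353       337.0060
  4    50,125.00    43,470.6577   173,882.6310
  Σ                 43,820.0278   174,573.0792
Price P = Σ PV = 43,820.0278.
Macaulay duration = Σ(t·PV) / P = 174,573.0792 / 43,820.0278 = 3.98387 half-year periods.
In years: 3.98387 / 2 = 1.99193 years.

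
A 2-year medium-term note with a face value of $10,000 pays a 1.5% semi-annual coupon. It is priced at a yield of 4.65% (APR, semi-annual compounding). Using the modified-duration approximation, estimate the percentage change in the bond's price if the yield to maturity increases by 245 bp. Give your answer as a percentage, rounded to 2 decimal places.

-4.73%

Periodic yield y = 0.02325. Modified duration first:
  t   CF        PV=CF/(1+0.02325)^t    t·PV
  1        75.00        73.2959        73.2959
  2        75.00        71.6305       143.2609
  3        75.00        70.0029       210.0087
  4    10,075.00     9,190.0535    36,760.2142
  Σ                  9,404.9828    37,186.7796
P = 9,404.9828; D_Mac = 3.95394 half-year periods = 1.97697 yrs; D_mod = 1.97697/(1+0.02325) = 1.93205 yrs.
ΔP/P ≈ -D_mod · Δy = -1.93205 × (+0.0245) = -0.047335 = -4.7335%.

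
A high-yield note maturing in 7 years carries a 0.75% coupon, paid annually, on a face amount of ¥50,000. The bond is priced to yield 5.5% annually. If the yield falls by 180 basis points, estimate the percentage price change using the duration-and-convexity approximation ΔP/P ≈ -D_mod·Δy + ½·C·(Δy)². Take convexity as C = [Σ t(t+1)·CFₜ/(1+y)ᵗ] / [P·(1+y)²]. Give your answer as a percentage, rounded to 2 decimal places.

+12.41%

With y = 0.055:
  t   CF        PV=CF/(1+0.055)^t    t·PV        t(t+1)·PV
  1       375.00       355.4502       355.4502         710.9005
  2       375.00       336.9197       673.8393       2,021.5179
  3       375.00       319.3551       958.0654       3,832.2615
  4       375.00       302.7063     1,210.8251       6,054.1256
  5       375.00       286.9254     1,434.6269       8,607.7615
  6       375.00       271.9672     1,631.8031      11,422.6219
  7    50,375.00    34,629.6292   242,407.4046   1,939,259.2369
  Σ                 36,502.9531   248,672.0147   1,971,908.4258
P = 36,502.9531; D_Mac = 6.81238 yrs; D_mod = 6.45723 yrs; C = 48.53486.
Duration effect: -6.45723 × (-0.018) = +0.116230
Convexity effect: 0.5 × 48.53486 × (-0.018)² = +0.0078626
ΔP/P ≈ +0.116230 + 0.0078626 = +0.124093 = +12.4093%.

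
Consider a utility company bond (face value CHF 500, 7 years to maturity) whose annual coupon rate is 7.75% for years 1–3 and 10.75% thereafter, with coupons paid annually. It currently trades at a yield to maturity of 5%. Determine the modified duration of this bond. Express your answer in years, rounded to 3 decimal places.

Periodic yield y = 0.05. First find Macaulay duration:
  t   CF        PV=CF/(1+0.05)^t    t·PV
  1        38.75        36.9048        36.9048
  2        38.75        35.1474        70.2948
  3        38.75        33.4737       100.4211
  4        53.75        44.2203       176.8810
  5        53.75        42.1145       210.5727
  6        53.75        40.1091       240.6545
  7       553.75       393.5398     2,754.7785
  Σ                    625.5095     3,590.5073
P = 625.5095; Macaulay duration = 3,590.5073 / 625.5095 = 5.74013 years.
Modified duration = D_Mac / (1 + y) = 5.74013 / 1.05 = 5.46679 years.

5.467 years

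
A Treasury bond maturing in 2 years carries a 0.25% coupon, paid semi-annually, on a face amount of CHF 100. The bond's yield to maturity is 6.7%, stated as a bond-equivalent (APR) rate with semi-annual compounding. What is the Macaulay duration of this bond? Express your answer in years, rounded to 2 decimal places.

Periodic yield y = 0.0335. Discount each cash flow and weight by its period:
  t   CF        PV=CF/(1+0.0335)^t    t·PV
  1        0.125         0.1209         0.1209
  2        0.125         0.1170         0.2341
  3        0.125         0.1132         0.3397
  4      100.125        87.7608       351.0432
  Σ                     88.1120       351.7379
Price P = Σ PV = 88.1120.
Macaulay duration = Σ(t·PV) / P = 351.7379 / 88.1120 = 3.99194 half-year periods.
In years: 3.99194 / 2 = 1.99597 years.

2.00 years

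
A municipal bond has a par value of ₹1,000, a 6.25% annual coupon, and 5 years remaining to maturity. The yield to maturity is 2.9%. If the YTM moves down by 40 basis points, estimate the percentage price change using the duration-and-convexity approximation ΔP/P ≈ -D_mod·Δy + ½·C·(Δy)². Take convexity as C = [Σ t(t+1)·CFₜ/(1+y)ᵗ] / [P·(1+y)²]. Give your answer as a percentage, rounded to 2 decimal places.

With y = 0.029:
  t   CF        PV=CF/(1+0.029)^t    t·PV        t(t+1)·PV
  1        62.50        60.7386        60.7386         121.4772
  2        62.50        59.0268       118.0536         354.1608
  3        62.50        57.3633       172.0898         688.3592
  4        62.50        55.7466       222.9865       1,114.9323
  5     1,062.50       920.9840     4,604.9198      27,629.5187
  Σ                  1,153.8592     5,178.7882      29,908.4483
P = 1,153.8592; D_Mac = 4.48823 yrs; D_mod = 4.36174 yrs; C = 24.47994.
Duration effect: -4.36174 × (-0.004) = +0.017447
Convexity effect: 0.5 × 24.47994 × (-0.004)² = +0.0001958
ΔP/P ≈ +0.017447 + 0.0001958 = +0.017643 = +1.7643%.

+1.76%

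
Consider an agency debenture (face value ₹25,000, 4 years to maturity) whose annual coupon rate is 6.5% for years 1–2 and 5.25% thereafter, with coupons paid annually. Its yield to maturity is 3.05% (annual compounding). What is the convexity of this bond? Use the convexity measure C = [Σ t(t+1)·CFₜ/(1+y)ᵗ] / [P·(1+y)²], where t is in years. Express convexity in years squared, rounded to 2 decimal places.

With y = 0.0305:
  t   CF        PV=CF/(1+0.0305)^t    t·PV        t(t+1)·PV
  1     1,625.00     1,576.9044     1,576.9044       3,153.8088
  2     1,625.00     1,530.2323     3,060.4647       9,181.3940
  3     1,312.50     1,199.3759     3,598.1277      14,392.5110
  4    26,312.50    23,332.9757    93,331.9028     466,659.5140
  Σ                 27,639.4884   101,567.3996     493,387.2278
P = 27,639.4884.
Convexity = Σ t(t+1)·PV / [P·(1+y)²] = 493,387.2278 / (27,639.4884 × 1.061930) = 16.80978.

16.81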